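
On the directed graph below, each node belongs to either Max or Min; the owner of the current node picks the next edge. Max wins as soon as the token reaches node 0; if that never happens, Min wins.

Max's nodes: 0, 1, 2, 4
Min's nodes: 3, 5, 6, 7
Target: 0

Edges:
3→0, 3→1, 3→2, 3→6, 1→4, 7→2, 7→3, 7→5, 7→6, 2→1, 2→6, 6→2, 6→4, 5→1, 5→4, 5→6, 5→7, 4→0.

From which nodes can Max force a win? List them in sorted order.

A0 = {0}
A1: add {4} — 4 (Max) has 4→0.
A2: add {1} — 1 (Max) has 1→4.
A3: add {2} — 2 (Max) has 2→1.
A4: add {6} — 6 (Min): all of {2, 4} already in.
A5: add {3} — 3 (Min): all of {0, 1, 2, 6} already in.
A6 = A5; e.g. 5 (Min) can still go to 7. Fixed point.
Max's winning region = {0, 1, 2, 3, 4, 6}.

0, 1, 2, 3, 4, 6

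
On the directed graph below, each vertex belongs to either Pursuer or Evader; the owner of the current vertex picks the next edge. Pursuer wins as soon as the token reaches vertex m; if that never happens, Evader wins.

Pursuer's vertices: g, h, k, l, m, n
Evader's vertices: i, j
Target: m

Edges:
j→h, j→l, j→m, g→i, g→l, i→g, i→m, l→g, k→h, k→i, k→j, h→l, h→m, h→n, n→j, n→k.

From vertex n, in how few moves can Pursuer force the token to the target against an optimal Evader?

3

A0 = {m}
A1: add {h} — h (Pursuer) has h→m.
A2: add {k} — k (Pursuer) has k→h.
A3: add {n} — n (Pursuer) has n→k.
A4 = A3; e.g. g (Pursuer) has no edge into A3. Fixed point.
n enters the attractor at level 3, so Pursuer can force the target in 3 moves from there.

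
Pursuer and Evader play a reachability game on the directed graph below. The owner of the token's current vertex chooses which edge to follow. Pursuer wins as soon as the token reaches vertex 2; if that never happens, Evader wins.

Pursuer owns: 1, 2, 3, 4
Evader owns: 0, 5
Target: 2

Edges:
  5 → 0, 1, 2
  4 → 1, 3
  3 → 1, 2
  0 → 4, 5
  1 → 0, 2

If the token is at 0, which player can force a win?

Evader

A0 = {2}
A1: add {1, 3} — 1 (Pursuer) has 1→2; 3 (Pursuer) has 3→2.
A2: add {4} — 4 (Pursuer) has 4→1.
A3 = A2; e.g. 0 (Evader) can still go to 5. Fixed point.
0 never enters the attractor, so Evader can avoid the target forever.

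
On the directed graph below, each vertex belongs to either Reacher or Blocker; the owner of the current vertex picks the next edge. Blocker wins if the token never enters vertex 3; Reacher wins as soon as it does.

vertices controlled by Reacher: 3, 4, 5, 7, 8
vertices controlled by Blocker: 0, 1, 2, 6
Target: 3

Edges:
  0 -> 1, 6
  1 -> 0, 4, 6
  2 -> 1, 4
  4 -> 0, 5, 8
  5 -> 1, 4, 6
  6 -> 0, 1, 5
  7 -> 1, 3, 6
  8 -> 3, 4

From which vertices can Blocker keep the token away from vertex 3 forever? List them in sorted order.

A0 = {3}
A1: add {7, 8} — 7 (Reacher) has 7→3; 8 (Reacher) has 8→3.
A2: add {4} — 4 (Reacher) has 4→8.
A3: add {5} — 5 (Reacher) has 5→4.
A4 = A3; e.g. 0 (Blocker) can still go to 1. Fixed point.
Reacher's attractor = {3, 4, 5, 7, 8}; Blocker avoids the target exactly from the complement.

0, 1, 2, 6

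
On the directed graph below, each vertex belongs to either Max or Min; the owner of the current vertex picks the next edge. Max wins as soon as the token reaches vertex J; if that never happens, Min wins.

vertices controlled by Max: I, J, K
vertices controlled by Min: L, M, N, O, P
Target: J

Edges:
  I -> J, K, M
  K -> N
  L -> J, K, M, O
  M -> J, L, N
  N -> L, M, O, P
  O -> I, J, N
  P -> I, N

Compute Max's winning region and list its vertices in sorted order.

A0 = {J}
A1: add {I} — I (Max) has I→J.
A2 = A1; e.g. K (Max) has no edge into A1. Fixed point.
Max's winning region = {I, J}.

I, J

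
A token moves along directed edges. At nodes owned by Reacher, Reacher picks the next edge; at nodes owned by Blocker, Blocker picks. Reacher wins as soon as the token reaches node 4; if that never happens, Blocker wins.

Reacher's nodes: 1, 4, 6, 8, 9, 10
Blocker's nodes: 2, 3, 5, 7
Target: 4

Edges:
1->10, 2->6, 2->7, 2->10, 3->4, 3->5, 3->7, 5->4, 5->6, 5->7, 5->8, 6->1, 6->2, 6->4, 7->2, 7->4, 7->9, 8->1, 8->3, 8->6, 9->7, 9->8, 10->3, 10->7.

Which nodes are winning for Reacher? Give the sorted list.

A0 = {4}
A1: add {6} — 6 (Reacher) has 6→4.
A2: add {8} — 8 (Reacher) has 8→6.
A3: add {9} — 9 (Reacher) has 9→8.
A4 = A3; e.g. 1 (Reacher) has no edge into A3. Fixed point.
Reacher's winning region = {4, 6, 8, 9}.

4, 6, 8, 9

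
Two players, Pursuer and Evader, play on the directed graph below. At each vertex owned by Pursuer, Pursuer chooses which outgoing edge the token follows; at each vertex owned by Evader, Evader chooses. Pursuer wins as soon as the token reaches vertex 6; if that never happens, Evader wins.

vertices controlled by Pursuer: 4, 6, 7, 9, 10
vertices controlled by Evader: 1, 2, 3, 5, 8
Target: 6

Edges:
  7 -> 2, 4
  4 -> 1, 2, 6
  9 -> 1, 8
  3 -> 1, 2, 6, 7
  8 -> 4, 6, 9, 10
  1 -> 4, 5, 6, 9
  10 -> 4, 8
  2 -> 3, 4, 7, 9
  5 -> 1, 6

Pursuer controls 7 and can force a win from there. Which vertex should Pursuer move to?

4

A0 = {6}
A1: add {4} — 4 (Pursuer) has 4→6.
A2: add {7, 10} — 7 (Pursuer) has 7→4; 10 (Pursuer) has 10→4.
A3 = A2; e.g. 1 (Evader) can still go to 5. Fixed point.
From 7, successor 4 is in the attractor (rank 1); the other successor 2 is not.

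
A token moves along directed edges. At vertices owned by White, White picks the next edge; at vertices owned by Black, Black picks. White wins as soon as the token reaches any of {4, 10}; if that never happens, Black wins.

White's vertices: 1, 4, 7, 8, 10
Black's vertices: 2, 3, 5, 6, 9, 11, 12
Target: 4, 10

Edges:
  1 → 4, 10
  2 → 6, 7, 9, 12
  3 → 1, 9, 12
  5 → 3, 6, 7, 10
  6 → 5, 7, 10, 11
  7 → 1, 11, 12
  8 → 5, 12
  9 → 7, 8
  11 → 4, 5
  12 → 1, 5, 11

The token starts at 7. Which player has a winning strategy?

A0 = {4, 10}
A1: add {1} — 1 (White) has 1→4.
A2: add {7} — 7 (White) has 7→1.
A3 = A2; e.g. 2 (Black) can still go to 6. Fixed point.
7 ∈ A2, so White can force the target.

White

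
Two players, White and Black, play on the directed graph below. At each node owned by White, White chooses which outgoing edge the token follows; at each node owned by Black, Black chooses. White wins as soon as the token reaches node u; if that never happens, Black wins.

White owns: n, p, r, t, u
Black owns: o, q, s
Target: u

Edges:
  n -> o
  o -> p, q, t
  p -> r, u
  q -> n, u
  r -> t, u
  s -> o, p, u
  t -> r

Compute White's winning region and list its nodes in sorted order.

A0 = {u}
A1: add {p, r} — p (White) has p→u; r (White) has r→u.
A2: add {t} — t (White) has t→r.
A3 = A2; e.g. n (White) has no edge into A2. Fixed point.
White's winning region = {p, r, t, u}.

p, r, t, u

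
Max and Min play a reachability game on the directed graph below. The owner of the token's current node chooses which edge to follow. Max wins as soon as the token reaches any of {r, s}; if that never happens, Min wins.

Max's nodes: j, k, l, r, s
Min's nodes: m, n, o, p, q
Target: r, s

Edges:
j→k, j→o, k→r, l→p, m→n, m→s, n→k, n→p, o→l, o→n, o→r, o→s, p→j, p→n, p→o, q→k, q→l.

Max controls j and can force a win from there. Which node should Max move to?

k

A0 = {r, s}
A1: add {k} — k (Max) has k→r.
A2: add {j} — j (Max) has j→k.
A3 = A2; e.g. l (Max) has no edge into A2. Fixed point.
From j, successor k is in the attractor (rank 1); the other successor o is not.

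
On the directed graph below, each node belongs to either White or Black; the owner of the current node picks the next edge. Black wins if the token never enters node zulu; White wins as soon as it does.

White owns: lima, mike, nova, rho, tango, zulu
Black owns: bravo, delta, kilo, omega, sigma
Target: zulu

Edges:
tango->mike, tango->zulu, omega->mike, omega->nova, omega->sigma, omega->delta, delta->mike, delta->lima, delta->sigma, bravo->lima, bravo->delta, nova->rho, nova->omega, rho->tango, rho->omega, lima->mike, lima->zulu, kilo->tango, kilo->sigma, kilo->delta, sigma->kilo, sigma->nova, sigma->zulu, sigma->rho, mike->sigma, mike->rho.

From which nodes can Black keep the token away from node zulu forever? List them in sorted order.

bravo, delta, kilo, omega, sigma

A0 = {zulu}
A1: add {lima, tango} — lima (White) has lima→zulu; tango (White) has tango→zulu.
A2: add {rho} — rho (White) has rho→tango.
A3: add {mike, nova} — mike (White) has mike→rho; nova (White) has nova→rho.
A4 = A3; e.g. kilo (Black) can still go to sigma. Fixed point.
White's attractor = {lima, mike, nova, rho, tango, zulu}; Black avoids the target exactly from the complement.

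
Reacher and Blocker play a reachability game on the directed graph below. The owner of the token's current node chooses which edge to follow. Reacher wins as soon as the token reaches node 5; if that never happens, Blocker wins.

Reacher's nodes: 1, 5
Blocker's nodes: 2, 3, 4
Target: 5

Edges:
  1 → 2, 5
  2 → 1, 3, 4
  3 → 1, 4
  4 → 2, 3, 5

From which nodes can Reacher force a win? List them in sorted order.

1, 5

A0 = {5}
A1: add {1} — 1 (Reacher) has 1→5.
A2 = A1; e.g. 2 (Blocker) can still go to 3. Fixed point.
Reacher's winning region = {1, 5}.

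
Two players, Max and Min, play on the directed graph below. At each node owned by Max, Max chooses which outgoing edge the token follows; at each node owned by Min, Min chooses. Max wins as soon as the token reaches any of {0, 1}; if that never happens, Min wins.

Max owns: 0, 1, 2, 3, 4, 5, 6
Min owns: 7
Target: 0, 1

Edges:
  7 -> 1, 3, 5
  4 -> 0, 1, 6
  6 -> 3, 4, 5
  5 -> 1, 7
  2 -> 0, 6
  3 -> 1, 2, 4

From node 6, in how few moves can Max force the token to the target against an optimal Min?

2

A0 = {0, 1}
A1: add {2, 3, 4, 5} — 2 (Max) has 2→0; 3 (Max) has 3→1; 4 (Max) has 4→0; 5 (Max) has 5→1.
A2: add {6, 7} — 6 (Max) has 6→3; 7 (Min): all of {1, 3, 5} already in.
A2 = all vertices. Fixed point.
6 enters the attractor at level 2, so Max can force the target in 2 moves from there.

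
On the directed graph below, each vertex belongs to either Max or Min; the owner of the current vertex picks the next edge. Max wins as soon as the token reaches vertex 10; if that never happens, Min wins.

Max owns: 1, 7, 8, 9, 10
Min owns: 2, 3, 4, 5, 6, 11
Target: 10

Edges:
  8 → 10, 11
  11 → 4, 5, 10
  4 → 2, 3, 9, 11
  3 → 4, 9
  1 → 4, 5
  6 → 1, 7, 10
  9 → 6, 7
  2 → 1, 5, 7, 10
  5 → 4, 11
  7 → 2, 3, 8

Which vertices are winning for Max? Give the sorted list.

A0 = {10}
A1: add {8} — 8 (Max) has 8→10.
A2: add {7} — 7 (Max) has 7→8.
A3: add {9} — 9 (Max) has 9→7.
A4 = A3; e.g. 1 (Max) has no edge into A3. Fixed point.
Max's winning region = {7, 8, 9, 10}.

7, 8, 9, 10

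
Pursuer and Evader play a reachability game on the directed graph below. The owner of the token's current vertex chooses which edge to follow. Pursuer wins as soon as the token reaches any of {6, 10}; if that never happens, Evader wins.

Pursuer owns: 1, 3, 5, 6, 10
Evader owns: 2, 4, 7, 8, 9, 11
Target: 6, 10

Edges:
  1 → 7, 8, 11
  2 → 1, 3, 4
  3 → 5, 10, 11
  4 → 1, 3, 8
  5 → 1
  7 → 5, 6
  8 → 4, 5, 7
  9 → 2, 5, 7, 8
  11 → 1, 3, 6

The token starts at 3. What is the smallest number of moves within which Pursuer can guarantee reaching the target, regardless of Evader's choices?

1

A0 = {6, 10}
A1: add {3} — 3 (Pursuer) has 3→10.
A2 = A1; e.g. 1 (Pursuer) has no edge into A1. Fixed point.
3 enters the attractor at level 1, so Pursuer can force the target in 1 move from there.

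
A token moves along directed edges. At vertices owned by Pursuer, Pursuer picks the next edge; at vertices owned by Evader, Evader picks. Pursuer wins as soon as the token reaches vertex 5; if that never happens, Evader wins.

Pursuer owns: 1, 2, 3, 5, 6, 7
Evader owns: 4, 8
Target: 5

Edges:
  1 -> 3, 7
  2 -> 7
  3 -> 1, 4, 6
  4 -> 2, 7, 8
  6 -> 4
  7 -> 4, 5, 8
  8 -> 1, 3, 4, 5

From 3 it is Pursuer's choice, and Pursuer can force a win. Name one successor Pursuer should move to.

A0 = {5}
A1: add {7} — 7 (Pursuer) has 7→5.
A2: add {1, 2} — 1 (Pursuer) has 1→7; 2 (Pursuer) has 2→7.
A3: add {3} — 3 (Pursuer) has 3→1.
A4 = A3; e.g. 4 (Evader) can still go to 8. Fixed point.
From 3, successor 1 is in the attractor (rank 2); the other successors 4, 6 are not.

1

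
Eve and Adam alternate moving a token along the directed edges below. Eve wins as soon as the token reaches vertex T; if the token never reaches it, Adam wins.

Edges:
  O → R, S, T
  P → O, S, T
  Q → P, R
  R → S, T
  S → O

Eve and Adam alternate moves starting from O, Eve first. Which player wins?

Track states (vertex, player-to-move).
A0 = {(T,Eve), (T,Adam)}
A1: add {(O,Eve), (P,Eve), (R,Eve)}.
(O,Eve) ∈ A1 ⇒ Eve forces the target.

Eve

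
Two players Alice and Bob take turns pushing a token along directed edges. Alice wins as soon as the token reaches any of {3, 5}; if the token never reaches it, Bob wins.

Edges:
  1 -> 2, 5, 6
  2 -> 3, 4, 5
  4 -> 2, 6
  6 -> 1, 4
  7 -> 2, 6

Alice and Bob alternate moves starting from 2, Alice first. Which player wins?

Alice

Track states (vertex, player-to-move).
A0 = {(3,Alice), (3,Bob), (5,Alice), (5,Bob)}
A1: add {(1,Alice), (2,Alice)}.
(2,Alice) ∈ A1 ⇒ Alice forces the target.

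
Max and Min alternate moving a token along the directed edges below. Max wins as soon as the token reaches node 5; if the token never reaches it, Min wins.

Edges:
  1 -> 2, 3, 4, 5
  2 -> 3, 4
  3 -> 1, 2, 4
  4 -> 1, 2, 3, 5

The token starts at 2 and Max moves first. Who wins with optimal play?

Min

Track states (vertex, player-to-move).
A0 = {(5,Max), (5,Min)}
A1: add {(1,Max), (4,Max)}.
A2 = A1; e.g. (1,Min) stays out. (2,Max) never enters ⇒ Min avoids the target.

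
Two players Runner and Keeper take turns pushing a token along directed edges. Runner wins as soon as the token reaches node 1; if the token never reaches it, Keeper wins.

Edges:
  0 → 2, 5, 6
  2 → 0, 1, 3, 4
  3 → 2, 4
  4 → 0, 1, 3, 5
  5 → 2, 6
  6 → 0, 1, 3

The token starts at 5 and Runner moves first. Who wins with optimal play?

Keeper

Track states (vertex, player-to-move).
A0 = {(1,Runner), (1,Keeper)}
A1: add {(2,Runner), (4,Runner), (6,Runner)}.
A2: add {(3,Keeper), (5,Keeper)}.
A3: add {(0,Runner)}.
A4 = A3; e.g. (0,Keeper) stays out. (5,Runner) never enters ⇒ Keeper avoids the target.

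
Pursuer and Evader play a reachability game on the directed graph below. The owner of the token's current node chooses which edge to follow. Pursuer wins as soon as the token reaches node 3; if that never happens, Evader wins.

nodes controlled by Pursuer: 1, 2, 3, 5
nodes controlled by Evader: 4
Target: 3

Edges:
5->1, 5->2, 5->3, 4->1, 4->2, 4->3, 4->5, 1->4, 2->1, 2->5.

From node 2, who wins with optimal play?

A0 = {3}
A1: add {5} — 5 (Pursuer) has 5→3.
A2: add {2} — 2 (Pursuer) has 2→5.
A3 = A2; e.g. 1 (Pursuer) has no edge into A2. Fixed point.
2 ∈ A2, so Pursuer can force the target.

Pursuer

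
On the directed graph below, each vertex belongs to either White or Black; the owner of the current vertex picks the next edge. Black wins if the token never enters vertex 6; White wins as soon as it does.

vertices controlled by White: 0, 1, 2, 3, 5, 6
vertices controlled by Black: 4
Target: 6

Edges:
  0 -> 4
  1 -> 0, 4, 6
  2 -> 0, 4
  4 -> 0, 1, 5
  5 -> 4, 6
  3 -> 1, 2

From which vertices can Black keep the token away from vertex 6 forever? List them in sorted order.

0, 2, 4

A0 = {6}
A1: add {1, 5} — 1 (White) has 1→6; 5 (White) has 5→6.
A2: add {3} — 3 (White) has 3→1.
A3 = A2; e.g. 0 (White) has no edge into A2. Fixed point.
White's attractor = {1, 3, 5, 6}; Black avoids the target exactly from the complement.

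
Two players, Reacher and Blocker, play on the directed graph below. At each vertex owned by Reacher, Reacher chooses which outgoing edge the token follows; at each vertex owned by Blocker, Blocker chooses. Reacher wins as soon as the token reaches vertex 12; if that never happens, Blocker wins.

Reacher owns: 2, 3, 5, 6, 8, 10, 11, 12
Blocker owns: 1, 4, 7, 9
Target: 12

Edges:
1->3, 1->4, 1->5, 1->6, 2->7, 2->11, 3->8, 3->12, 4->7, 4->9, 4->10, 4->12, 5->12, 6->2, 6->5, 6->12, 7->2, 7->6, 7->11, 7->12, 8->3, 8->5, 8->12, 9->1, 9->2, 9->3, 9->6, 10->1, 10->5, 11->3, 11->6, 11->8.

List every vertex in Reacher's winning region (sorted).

2, 3, 5, 6, 7, 8, 10, 11, 12

A0 = {12}
A1: add {3, 5, 6, 8} — 3 (Reacher) has 3→12; 5 (Reacher) has 5→12; 6 (Reacher) has 6→12; 8 (Reacher) has 8→12.
A2: add {10, 11} — 10 (Reacher) has 10→5; 11 (Reacher) has 11→3.
A3: add {2} — 2 (Reacher) has 2→11.
A4: add {7} — 7 (Blocker): all of {2, 6, 11, 12} already in.
A5 = A4; e.g. 1 (Blocker) can still go to 4. Fixed point.
Reacher's winning region = {2, 3, 5, 6, 7, 8, 10, 11, 12}.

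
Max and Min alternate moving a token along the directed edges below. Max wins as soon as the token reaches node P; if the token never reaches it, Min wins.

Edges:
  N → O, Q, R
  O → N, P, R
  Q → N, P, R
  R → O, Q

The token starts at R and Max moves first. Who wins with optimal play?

Min

Track states (vertex, player-to-move).
A0 = {(P,Max), (P,Min)}
A1: add {(O,Max), (Q,Max)}.
A2: add {(R,Min)}.
A3: add {(N,Max)}.
A4 = A3; e.g. (N,Min) stays out. (R,Max) never enters ⇒ Min avoids the target.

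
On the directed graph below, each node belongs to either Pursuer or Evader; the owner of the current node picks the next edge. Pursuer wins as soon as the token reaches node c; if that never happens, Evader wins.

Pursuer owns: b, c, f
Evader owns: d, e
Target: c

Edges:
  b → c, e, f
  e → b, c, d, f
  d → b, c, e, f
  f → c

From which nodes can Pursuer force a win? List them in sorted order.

A0 = {c}
A1: add {b, f} — b (Pursuer) has b→c; f (Pursuer) has f→c.
A2 = A1; e.g. d (Evader) can still go to e. Fixed point.
Pursuer's winning region = {b, c, f}.

b, c, f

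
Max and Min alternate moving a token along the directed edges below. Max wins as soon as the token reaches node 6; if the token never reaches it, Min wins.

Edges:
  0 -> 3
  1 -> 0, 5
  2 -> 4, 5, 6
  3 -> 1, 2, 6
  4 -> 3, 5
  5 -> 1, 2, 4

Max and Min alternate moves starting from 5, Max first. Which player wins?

Track states (vertex, player-to-move).
A0 = {(6,Max), (6,Min)}
A1: add {(2,Max), (3,Max)}.
A2: add {(0,Min)}.
A3: add {(1,Max)}.
A4: add {(3,Min)}.
A5: add {(0,Max), (4,Max)}.
A6: add {(5,Min)}.
A7 = A6; e.g. (1,Min) stays out. (5,Max) never enters ⇒ Min avoids the target.

Min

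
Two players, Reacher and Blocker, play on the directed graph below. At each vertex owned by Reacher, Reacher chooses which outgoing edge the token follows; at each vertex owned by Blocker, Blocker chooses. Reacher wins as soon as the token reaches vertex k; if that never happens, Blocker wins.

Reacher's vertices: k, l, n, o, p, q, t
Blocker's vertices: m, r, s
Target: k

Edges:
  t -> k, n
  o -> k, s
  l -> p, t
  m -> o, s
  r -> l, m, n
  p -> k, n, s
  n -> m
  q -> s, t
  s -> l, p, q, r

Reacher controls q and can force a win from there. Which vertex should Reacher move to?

A0 = {k}
A1: add {o, p, t} — o (Reacher) has o→k; p (Reacher) has p→k; t (Reacher) has t→k.
A2: add {l, q} — l (Reacher) has l→p; q (Reacher) has q→t.
A3 = A2; e.g. m (Blocker) can still go to s. Fixed point.
From q, successor t is in the attractor (rank 1); the other successor s is not.

t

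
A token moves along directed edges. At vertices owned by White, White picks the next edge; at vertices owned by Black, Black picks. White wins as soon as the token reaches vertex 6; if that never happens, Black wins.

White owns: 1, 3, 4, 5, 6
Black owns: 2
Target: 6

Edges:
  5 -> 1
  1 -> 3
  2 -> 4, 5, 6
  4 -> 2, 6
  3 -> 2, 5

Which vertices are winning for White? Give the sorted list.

A0 = {6}
A1: add {4} — 4 (White) has 4→6.
A2 = A1; e.g. 1 (White) has no edge into A1. Fixed point.
White's winning region = {4, 6}.

4, 6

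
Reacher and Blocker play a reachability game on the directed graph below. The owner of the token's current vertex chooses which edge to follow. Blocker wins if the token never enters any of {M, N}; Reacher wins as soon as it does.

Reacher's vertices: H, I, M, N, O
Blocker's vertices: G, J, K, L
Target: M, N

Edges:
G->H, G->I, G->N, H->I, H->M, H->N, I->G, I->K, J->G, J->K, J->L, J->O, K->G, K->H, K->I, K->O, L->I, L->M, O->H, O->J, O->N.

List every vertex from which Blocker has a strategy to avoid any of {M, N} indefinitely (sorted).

G, I, J, K, L

A0 = {M, N}
A1: add {H, O} — H (Reacher) has H→M; O (Reacher) has O→N.
A2 = A1; e.g. G (Blocker) can still go to I. Fixed point.
Reacher's attractor = {H, M, N, O}; Blocker avoids the target exactly from the complement.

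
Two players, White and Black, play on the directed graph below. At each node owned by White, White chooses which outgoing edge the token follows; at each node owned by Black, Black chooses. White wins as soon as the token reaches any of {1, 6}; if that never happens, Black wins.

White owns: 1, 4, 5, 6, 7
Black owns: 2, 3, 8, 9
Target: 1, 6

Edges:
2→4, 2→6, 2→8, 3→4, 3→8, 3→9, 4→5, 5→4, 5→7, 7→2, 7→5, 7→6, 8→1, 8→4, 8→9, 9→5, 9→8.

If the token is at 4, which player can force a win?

White

A0 = {1, 6}
A1: add {7} — 7 (White) has 7→6.
A2: add {5} — 5 (White) has 5→7.
A3: add {4} — 4 (White) has 4→5.
A4 = A3; e.g. 2 (Black) can still go to 8. Fixed point.
4 ∈ A3, so White can force the target.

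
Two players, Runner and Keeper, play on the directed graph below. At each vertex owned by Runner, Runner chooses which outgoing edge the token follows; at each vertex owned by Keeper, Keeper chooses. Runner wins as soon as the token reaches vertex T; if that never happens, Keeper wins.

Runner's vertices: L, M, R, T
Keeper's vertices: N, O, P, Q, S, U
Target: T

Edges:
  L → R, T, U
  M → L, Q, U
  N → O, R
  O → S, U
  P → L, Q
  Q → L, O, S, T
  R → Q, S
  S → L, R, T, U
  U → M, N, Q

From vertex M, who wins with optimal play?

Runner

A0 = {T}
A1: add {L} — L (Runner) has L→T.
A2: add {M} — M (Runner) has M→L.
A3 = A2; e.g. N (Keeper) can still go to O. Fixed point.
M ∈ A2, so Runner can force the target.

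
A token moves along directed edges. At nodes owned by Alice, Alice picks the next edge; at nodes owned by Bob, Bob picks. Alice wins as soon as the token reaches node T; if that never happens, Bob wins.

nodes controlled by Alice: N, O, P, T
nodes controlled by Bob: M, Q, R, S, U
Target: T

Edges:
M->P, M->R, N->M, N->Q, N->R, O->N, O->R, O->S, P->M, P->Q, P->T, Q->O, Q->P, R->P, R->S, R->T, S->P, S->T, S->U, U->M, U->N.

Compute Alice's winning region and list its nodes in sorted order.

P, T

A0 = {T}
A1: add {P} — P (Alice) has P→T.
A2 = A1; e.g. M (Bob) can still go to R. Fixed point.
Alice's winning region = {P, T}.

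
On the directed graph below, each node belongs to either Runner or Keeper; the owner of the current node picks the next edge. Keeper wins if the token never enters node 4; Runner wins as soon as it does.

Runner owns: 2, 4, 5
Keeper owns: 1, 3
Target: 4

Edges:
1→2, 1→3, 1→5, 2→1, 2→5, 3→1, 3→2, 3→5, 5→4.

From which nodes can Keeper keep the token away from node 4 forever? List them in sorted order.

1, 3

A0 = {4}
A1: add {5} — 5 (Runner) has 5→4.
A2: add {2} — 2 (Runner) has 2→5.
A3 = A2; e.g. 1 (Keeper) can still go to 3. Fixed point.
Runner's attractor = {2, 4, 5}; Keeper avoids the target exactly from the complement.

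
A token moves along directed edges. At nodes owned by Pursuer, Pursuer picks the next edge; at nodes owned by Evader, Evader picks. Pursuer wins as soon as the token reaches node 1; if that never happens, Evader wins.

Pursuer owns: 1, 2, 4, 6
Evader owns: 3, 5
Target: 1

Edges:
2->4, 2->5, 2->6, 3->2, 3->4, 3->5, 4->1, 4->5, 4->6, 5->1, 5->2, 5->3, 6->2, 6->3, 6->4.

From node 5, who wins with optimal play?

Evader

A0 = {1}
A1: add {4} — 4 (Pursuer) has 4→1.
A2: add {2, 6} — 2 (Pursuer) has 2→4; 6 (Pursuer) has 6→4.
A3 = A2; e.g. 3 (Evader) can still go to 5. Fixed point.
5 never enters the attractor, so Evader can avoid the target forever.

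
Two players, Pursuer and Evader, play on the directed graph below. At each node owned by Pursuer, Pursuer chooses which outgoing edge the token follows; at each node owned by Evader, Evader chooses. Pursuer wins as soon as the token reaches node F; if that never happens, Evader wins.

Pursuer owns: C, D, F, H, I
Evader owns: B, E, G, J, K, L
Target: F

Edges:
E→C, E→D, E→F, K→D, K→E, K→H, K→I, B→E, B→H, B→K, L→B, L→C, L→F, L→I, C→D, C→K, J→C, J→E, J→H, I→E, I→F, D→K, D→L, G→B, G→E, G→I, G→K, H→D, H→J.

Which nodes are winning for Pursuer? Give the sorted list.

F, I

A0 = {F}
A1: add {I} — I (Pursuer) has I→F.
A2 = A1; e.g. B (Evader) can still go to E. Fixed point.
Pursuer's winning region = {F, I}.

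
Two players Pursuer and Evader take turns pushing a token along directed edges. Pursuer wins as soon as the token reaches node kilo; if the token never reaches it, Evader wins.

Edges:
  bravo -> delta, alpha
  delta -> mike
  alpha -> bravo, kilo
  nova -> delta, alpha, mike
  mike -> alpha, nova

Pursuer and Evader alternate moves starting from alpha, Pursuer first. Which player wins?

Pursuer

Track states (vertex, player-to-move).
A0 = {(kilo,Pursuer), (kilo,Evader)}
A1: add {(alpha,Pursuer)}.
(alpha,Pursuer) ∈ A1 ⇒ Pursuer forces the target.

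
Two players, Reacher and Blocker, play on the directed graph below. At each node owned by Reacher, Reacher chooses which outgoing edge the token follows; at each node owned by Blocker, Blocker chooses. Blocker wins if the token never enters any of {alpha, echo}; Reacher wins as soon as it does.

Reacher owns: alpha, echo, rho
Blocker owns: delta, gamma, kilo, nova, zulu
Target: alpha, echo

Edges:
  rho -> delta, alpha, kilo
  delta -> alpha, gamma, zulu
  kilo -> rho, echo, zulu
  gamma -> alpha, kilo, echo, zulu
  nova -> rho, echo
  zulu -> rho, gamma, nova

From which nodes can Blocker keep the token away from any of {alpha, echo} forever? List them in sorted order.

A0 = {alpha, echo}
A1: add {rho} — rho (Reacher) has rho→alpha.
A2: add {nova} — nova (Blocker): all of {rho, echo} already in.
A3 = A2; e.g. delta (Blocker) can still go to gamma. Fixed point.
Reacher's attractor = {alpha, echo, nova, rho}; Blocker avoids the target exactly from the complement.

delta, gamma, kilo, zulu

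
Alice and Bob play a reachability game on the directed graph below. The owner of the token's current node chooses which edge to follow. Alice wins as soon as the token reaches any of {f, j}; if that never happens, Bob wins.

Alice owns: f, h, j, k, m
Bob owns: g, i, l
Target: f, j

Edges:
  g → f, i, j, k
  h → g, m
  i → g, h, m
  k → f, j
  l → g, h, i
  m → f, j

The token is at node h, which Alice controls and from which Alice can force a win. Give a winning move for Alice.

A0 = {f, j}
A1: add {k, m} — k (Alice) has k→f; m (Alice) has m→f.
A2: add {h} — h (Alice) has h→m.
A3 = A2; e.g. g (Bob) can still go to i. Fixed point.
From h, successor m is in the attractor (rank 1); the other successor g is not.

m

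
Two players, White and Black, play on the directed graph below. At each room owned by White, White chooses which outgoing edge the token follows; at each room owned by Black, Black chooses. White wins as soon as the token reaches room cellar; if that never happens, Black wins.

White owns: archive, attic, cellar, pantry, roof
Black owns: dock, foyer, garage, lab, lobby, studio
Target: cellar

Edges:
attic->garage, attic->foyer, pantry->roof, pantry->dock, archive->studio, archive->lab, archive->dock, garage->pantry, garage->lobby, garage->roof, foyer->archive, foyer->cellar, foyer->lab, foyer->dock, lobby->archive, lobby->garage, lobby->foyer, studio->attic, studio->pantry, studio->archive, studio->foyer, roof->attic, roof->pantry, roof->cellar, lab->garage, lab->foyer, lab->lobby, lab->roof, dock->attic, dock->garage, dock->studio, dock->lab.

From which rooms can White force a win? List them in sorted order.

A0 = {cellar}
A1: add {roof} — roof (White) has roof→cellar.
A2: add {pantry} — pantry (White) has pantry→roof.
A3 = A2; e.g. attic (White) has no edge into A2. Fixed point.
White's winning region = {cellar, pantry, roof}.

cellar, pantry, roof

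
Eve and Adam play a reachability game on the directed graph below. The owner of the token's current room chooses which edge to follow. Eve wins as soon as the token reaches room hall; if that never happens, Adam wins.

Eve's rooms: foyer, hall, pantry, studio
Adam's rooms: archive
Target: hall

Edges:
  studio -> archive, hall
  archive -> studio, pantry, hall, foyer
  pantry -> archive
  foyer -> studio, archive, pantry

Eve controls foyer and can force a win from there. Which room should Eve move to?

studio

A0 = {hall}
A1: add {studio} — studio (Eve) has studio→hall.
A2: add {foyer} — foyer (Eve) has foyer→studio.
A3 = A2; e.g. archive (Adam) can still go to pantry. Fixed point.
From foyer, successor studio is in the attractor (rank 1); the other successors archive, pantry are not.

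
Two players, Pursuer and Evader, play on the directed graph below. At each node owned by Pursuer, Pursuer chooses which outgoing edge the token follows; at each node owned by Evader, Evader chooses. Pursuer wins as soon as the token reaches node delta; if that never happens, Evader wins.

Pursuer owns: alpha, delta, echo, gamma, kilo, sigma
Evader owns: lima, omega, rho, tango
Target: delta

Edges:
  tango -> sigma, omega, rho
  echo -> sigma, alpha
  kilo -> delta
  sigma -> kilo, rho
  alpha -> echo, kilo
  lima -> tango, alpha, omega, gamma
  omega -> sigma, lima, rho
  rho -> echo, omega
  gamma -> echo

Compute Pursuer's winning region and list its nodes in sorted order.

alpha, delta, echo, gamma, kilo, sigma

A0 = {delta}
A1: add {kilo} — kilo (Pursuer) has kilo→delta.
A2: add {alpha, sigma} — sigma (Pursuer) has sigma→kilo; alpha (Pursuer) has alpha→kilo.
A3: add {echo} — echo (Pursuer) has echo→sigma.
A4: add {gamma} — gamma (Pursuer) has gamma→echo.
A5 = A4; e.g. tango (Evader) can still go to omega. Fixed point.
Pursuer's winning region = {alpha, delta, echo, gamma, kilo, sigma}.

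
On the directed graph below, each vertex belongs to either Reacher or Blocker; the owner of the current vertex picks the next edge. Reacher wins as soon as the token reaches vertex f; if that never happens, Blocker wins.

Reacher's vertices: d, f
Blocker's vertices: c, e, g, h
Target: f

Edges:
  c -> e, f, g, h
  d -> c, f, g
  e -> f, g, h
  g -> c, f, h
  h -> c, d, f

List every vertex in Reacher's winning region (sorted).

A0 = {f}
A1: add {d} — d (Reacher) has d→f.
A2 = A1; e.g. c (Blocker) can still go to e. Fixed point.
Reacher's winning region = {d, f}.

d, f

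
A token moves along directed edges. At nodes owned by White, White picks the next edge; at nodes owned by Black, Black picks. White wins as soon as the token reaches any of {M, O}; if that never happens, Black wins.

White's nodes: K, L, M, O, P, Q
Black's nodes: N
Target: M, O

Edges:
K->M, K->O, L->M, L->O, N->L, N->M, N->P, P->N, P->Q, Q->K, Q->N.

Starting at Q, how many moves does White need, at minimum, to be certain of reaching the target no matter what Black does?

A0 = {M, O}
A1: add {K, L} — K (White) has K→M; L (White) has L→M.
A2: add {Q} — Q (White) has Q→K.
Q enters the attractor at level 2, so White can force the target in 2 moves from there.

2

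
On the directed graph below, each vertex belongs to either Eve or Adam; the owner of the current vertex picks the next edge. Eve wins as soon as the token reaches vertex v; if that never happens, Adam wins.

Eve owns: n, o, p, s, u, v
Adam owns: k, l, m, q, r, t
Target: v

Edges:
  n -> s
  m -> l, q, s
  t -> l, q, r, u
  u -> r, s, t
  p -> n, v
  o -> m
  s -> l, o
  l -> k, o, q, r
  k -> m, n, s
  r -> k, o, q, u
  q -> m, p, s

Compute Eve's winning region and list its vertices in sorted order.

A0 = {v}
A1: add {p} — p (Eve) has p→v.
A2 = A1; e.g. k (Adam) can still go to m. Fixed point.
Eve's winning region = {p, v}.

p, v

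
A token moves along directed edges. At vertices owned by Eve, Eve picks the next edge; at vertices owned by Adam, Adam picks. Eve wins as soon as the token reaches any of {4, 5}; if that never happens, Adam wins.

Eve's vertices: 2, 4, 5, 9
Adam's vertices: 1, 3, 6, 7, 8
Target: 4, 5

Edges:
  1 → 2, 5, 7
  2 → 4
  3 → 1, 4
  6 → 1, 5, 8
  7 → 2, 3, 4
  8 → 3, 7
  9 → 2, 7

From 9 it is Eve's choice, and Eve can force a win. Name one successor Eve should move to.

2

A0 = {4, 5}
A1: add {2} — 2 (Eve) has 2→4.
A2: add {9} — 9 (Eve) has 9→2.
A3 = A2; e.g. 1 (Adam) can still go to 7. Fixed point.
From 9, successor 2 is in the attractor (rank 1); the other successor 7 is not.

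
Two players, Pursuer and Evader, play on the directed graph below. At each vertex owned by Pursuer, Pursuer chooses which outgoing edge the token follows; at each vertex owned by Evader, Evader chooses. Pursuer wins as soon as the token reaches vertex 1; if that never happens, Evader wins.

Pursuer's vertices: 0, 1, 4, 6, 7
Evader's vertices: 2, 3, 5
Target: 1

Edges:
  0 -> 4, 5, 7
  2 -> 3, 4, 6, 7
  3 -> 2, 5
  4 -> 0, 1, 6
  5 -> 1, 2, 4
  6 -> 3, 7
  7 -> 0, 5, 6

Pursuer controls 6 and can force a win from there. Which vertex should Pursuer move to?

7

A0 = {1}
A1: add {4} — 4 (Pursuer) has 4→1.
A2: add {0} — 0 (Pursuer) has 0→4.
A3: add {7} — 7 (Pursuer) has 7→0.
A4: add {6} — 6 (Pursuer) has 6→7.
A5 = A4; e.g. 2 (Evader) can still go to 3. Fixed point.
From 6, successor 7 is in the attractor (rank 3); the other successor 3 is not.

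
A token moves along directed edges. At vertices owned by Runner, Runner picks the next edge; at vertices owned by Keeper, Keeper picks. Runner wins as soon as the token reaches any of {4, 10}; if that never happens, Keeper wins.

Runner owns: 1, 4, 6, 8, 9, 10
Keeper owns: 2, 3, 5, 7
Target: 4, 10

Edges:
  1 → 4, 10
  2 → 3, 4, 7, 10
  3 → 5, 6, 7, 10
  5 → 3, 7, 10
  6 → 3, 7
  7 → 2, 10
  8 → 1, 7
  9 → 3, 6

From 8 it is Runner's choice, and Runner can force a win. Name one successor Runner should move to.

A0 = {4, 10}
A1: add {1} — 1 (Runner) has 1→4.
A2: add {8} — 8 (Runner) has 8→1.
A3 = A2; e.g. 2 (Keeper) can still go to 3. Fixed point.
From 8, successor 1 is in the attractor (rank 1); the other successor 7 is not.

1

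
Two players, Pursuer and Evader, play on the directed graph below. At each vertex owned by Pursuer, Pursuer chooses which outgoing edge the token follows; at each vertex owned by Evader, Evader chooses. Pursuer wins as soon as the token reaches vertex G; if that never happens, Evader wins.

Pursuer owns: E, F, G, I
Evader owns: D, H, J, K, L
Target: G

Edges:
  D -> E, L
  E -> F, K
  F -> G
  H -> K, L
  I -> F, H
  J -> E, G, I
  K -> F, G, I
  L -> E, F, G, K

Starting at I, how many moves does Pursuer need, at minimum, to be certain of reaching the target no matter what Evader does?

2

A0 = {G}
A1: add {F} — F (Pursuer) has F→G.
A2: add {E, I} — E (Pursuer) has E→F; I (Pursuer) has I→F.
I enters the attractor at level 2, so Pursuer can force the target in 2 moves from there.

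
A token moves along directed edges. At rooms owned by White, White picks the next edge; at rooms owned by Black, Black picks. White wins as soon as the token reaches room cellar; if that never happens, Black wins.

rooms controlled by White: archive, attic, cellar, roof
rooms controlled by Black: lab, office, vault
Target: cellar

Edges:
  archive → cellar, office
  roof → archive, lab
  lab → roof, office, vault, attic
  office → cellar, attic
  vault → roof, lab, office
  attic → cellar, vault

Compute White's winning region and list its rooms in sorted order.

archive, attic, cellar, office, roof

A0 = {cellar}
A1: add {archive, attic} — archive (White) has archive→cellar; attic (White) has attic→cellar.
A2: add {office, roof} — roof (White) has roof→archive; office (Black): all of {cellar, attic} already in.
A3 = A2; e.g. lab (Black) can still go to vault. Fixed point.
White's winning region = {archive, attic, cellar, office, roof}.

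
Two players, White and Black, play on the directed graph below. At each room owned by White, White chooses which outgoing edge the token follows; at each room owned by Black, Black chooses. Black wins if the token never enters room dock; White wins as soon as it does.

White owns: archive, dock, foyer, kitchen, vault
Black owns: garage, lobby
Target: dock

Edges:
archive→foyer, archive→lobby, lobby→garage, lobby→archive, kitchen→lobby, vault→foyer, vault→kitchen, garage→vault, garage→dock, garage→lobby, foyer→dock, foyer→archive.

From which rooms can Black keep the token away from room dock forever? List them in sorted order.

A0 = {dock}
A1: add {foyer} — foyer (White) has foyer→dock.
A2: add {archive, vault} — vault (White) has vault→foyer; archive (White) has archive→foyer.
A3 = A2; e.g. lobby (Black) can still go to garage. Fixed point.
White's attractor = {archive, dock, foyer, vault}; Black avoids the target exactly from the complement.

garage, kitchen, lobby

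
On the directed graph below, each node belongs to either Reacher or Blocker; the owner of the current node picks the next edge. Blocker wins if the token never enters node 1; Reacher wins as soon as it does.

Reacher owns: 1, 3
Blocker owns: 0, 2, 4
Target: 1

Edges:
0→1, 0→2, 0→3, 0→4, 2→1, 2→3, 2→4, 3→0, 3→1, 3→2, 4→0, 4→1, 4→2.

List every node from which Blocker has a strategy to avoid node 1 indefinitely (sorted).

A0 = {1}
A1: add {3} — 3 (Reacher) has 3→1.
A2 = A1; e.g. 0 (Blocker) can still go to 2. Fixed point.
Reacher's attractor = {1, 3}; Blocker avoids the target exactly from the complement.

0, 2, 4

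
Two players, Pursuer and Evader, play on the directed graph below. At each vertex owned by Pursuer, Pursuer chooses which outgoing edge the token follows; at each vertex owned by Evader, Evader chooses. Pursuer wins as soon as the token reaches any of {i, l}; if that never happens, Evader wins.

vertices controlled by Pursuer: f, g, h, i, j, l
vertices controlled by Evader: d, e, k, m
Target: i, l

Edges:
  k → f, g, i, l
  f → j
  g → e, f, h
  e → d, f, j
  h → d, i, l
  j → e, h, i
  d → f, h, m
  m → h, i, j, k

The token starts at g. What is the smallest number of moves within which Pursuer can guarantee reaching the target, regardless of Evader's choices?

2

A0 = {i, l}
A1: add {h, j} — h (Pursuer) has h→i; j (Pursuer) has j→i.
A2: add {f, g} — f (Pursuer) has f→j; g (Pursuer) has g→h.
g enters the attractor at level 2, so Pursuer can force the target in 2 moves from there.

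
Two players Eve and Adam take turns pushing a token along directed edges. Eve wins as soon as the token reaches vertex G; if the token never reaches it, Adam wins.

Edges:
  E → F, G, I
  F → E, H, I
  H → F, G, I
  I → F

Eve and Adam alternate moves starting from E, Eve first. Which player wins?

Eve

Track states (vertex, player-to-move).
A0 = {(G,Eve), (G,Adam)}
A1: add {(E,Eve), (H,Eve)}.
(E,Eve) ∈ A1 ⇒ Eve forces the target.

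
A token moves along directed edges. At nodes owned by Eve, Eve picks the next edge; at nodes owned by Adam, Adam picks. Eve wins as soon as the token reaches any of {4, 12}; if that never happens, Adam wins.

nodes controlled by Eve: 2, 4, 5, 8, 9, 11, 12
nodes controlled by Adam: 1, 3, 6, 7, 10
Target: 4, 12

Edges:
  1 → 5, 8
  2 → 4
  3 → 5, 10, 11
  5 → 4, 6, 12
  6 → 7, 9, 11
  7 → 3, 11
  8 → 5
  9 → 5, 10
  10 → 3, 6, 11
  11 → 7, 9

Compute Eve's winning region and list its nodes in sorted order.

A0 = {4, 12}
A1: add {2, 5} — 2 (Eve) has 2→4; 5 (Eve) has 5→4.
A2: add {8, 9} — 8 (Eve) has 8→5; 9 (Eve) has 9→5.
A3: add {1, 11} — 1 (Adam): all of {5, 8} already in; 11 (Eve) has 11→9.
A4 = A3; e.g. 3 (Adam) can still go to 10. Fixed point.
Eve's winning region = {1, 2, 4, 5, 8, 9, 11, 12}.

1, 2, 4, 5, 8, 9, 11, 12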